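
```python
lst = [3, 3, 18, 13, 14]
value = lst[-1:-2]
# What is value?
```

lst has length 5. The slice lst[-1:-2] resolves to an empty index range, so the result is [].

[]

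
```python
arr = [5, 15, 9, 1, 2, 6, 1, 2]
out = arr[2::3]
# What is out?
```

arr has length 8. The slice arr[2::3] selects indices [2, 5] (2->9, 5->6), giving [9, 6].

[9, 6]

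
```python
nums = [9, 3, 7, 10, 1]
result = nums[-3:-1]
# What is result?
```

nums has length 5. The slice nums[-3:-1] selects indices [2, 3] (2->7, 3->10), giving [7, 10].

[7, 10]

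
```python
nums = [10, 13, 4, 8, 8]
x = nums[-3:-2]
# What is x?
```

nums has length 5. The slice nums[-3:-2] selects indices [2] (2->4), giving [4].

[4]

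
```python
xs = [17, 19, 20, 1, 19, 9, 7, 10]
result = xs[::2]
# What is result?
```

xs has length 8. The slice xs[::2] selects indices [0, 2, 4, 6] (0->17, 2->20, 4->19, 6->7), giving [17, 20, 19, 7].

[17, 20, 19, 7]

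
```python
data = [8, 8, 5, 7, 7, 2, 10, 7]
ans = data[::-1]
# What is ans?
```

data has length 8. The slice data[::-1] selects indices [7, 6, 5, 4, 3, 2, 1, 0] (7->7, 6->10, 5->2, 4->7, 3->7, 2->5, 1->8, 0->8), giving [7, 10, 2, 7, 7, 5, 8, 8].

[7, 10, 2, 7, 7, 5, 8, 8]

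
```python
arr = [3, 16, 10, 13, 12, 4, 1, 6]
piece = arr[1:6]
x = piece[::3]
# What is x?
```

arr has length 8. The slice arr[1:6] selects indices [1, 2, 3, 4, 5] (1->16, 2->10, 3->13, 4->12, 5->4), giving [16, 10, 13, 12, 4]. So piece = [16, 10, 13, 12, 4]. piece has length 5. The slice piece[::3] selects indices [0, 3] (0->16, 3->12), giving [16, 12].

[16, 12]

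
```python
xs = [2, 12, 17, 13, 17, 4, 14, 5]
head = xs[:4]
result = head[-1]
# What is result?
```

xs has length 8. The slice xs[:4] selects indices [0, 1, 2, 3] (0->2, 1->12, 2->17, 3->13), giving [2, 12, 17, 13]. So head = [2, 12, 17, 13]. Then head[-1] = 13.

13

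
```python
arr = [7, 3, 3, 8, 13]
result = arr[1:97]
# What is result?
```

arr has length 5. The slice arr[1:97] selects indices [1, 2, 3, 4] (1->3, 2->3, 3->8, 4->13), giving [3, 3, 8, 13].

[3, 3, 8, 13]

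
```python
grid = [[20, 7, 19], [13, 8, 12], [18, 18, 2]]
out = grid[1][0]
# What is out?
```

grid[1] = [13, 8, 12]. Taking column 0 of that row yields 13.

13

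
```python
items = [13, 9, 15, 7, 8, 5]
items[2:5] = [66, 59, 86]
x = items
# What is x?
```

items starts as [13, 9, 15, 7, 8, 5] (length 6). The slice items[2:5] covers indices [2, 3, 4] with values [15, 7, 8]. Replacing that slice with [66, 59, 86] (same length) produces [13, 9, 66, 59, 86, 5].

[13, 9, 66, 59, 86, 5]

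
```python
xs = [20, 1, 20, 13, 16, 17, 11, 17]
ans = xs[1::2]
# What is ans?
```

xs has length 8. The slice xs[1::2] selects indices [1, 3, 5, 7] (1->1, 3->13, 5->17, 7->17), giving [1, 13, 17, 17].

[1, 13, 17, 17]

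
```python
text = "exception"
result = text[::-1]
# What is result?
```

text has length 9. The slice text[::-1] selects indices [8, 7, 6, 5, 4, 3, 2, 1, 0] (8->'n', 7->'o', 6->'i', 5->'t', 4->'p', 3->'e', 2->'c', 1->'x', 0->'e'), giving 'noitpecxe'.

'noitpecxe'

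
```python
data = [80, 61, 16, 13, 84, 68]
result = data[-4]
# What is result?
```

data has length 6. Negative index -4 maps to positive index 6 + (-4) = 2. data[2] = 16.

16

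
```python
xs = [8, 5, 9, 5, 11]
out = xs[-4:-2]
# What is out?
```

xs has length 5. The slice xs[-4:-2] selects indices [1, 2] (1->5, 2->9), giving [5, 9].

[5, 9]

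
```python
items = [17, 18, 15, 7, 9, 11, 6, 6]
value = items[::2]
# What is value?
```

items has length 8. The slice items[::2] selects indices [0, 2, 4, 6] (0->17, 2->15, 4->9, 6->6), giving [17, 15, 9, 6].

[17, 15, 9, 6]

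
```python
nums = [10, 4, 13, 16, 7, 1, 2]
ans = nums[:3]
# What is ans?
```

nums has length 7. The slice nums[:3] selects indices [0, 1, 2] (0->10, 1->4, 2->13), giving [10, 4, 13].

[10, 4, 13]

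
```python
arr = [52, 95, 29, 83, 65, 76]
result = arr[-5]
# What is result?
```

arr has length 6. Negative index -5 maps to positive index 6 + (-5) = 1. arr[1] = 95.

95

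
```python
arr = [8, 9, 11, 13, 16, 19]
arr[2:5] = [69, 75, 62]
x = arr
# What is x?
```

arr starts as [8, 9, 11, 13, 16, 19] (length 6). The slice arr[2:5] covers indices [2, 3, 4] with values [11, 13, 16]. Replacing that slice with [69, 75, 62] (same length) produces [8, 9, 69, 75, 62, 19].

[8, 9, 69, 75, 62, 19]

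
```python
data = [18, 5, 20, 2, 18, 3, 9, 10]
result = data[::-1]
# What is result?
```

data has length 8. The slice data[::-1] selects indices [7, 6, 5, 4, 3, 2, 1, 0] (7->10, 6->9, 5->3, 4->18, 3->2, 2->20, 1->5, 0->18), giving [10, 9, 3, 18, 2, 20, 5, 18].

[10, 9, 3, 18, 2, 20, 5, 18]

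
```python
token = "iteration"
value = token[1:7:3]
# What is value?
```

token has length 9. The slice token[1:7:3] selects indices [1, 4] (1->'t', 4->'a'), giving 'ta'.

'ta'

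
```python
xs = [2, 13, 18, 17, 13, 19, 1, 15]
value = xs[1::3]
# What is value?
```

xs has length 8. The slice xs[1::3] selects indices [1, 4, 7] (1->13, 4->13, 7->15), giving [13, 13, 15].

[13, 13, 15]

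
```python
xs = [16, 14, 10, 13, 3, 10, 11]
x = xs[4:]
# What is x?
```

xs has length 7. The slice xs[4:] selects indices [4, 5, 6] (4->3, 5->10, 6->11), giving [3, 10, 11].

[3, 10, 11]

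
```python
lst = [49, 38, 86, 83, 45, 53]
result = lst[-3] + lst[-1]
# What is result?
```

lst has length 6. Negative index -3 maps to positive index 6 + (-3) = 3. lst[3] = 83.
lst has length 6. Negative index -1 maps to positive index 6 + (-1) = 5. lst[5] = 53.
Sum: 83 + 53 = 136.

136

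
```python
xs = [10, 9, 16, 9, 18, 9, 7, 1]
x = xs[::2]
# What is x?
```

xs has length 8. The slice xs[::2] selects indices [0, 2, 4, 6] (0->10, 2->16, 4->18, 6->7), giving [10, 16, 18, 7].

[10, 16, 18, 7]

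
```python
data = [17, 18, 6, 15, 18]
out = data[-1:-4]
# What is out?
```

data has length 5. The slice data[-1:-4] resolves to an empty index range, so the result is [].

[]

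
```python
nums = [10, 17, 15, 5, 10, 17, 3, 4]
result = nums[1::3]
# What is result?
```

nums has length 8. The slice nums[1::3] selects indices [1, 4, 7] (1->17, 4->10, 7->4), giving [17, 10, 4].

[17, 10, 4]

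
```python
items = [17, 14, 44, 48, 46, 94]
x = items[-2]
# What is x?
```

items has length 6. Negative index -2 maps to positive index 6 + (-2) = 4. items[4] = 46.

46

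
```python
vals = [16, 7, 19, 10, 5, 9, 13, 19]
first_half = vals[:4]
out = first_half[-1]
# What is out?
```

vals has length 8. The slice vals[:4] selects indices [0, 1, 2, 3] (0->16, 1->7, 2->19, 3->10), giving [16, 7, 19, 10]. So first_half = [16, 7, 19, 10]. Then first_half[-1] = 10.

10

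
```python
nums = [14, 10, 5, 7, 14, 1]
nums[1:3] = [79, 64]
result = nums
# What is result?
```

nums starts as [14, 10, 5, 7, 14, 1] (length 6). The slice nums[1:3] covers indices [1, 2] with values [10, 5]. Replacing that slice with [79, 64] (same length) produces [14, 79, 64, 7, 14, 1].

[14, 79, 64, 7, 14, 1]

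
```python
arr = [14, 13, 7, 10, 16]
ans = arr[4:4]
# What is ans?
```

arr has length 5. The slice arr[4:4] resolves to an empty index range, so the result is [].

[]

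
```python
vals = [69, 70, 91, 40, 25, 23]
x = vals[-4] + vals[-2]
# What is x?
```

vals has length 6. Negative index -4 maps to positive index 6 + (-4) = 2. vals[2] = 91.
vals has length 6. Negative index -2 maps to positive index 6 + (-2) = 4. vals[4] = 25.
Sum: 91 + 25 = 116.

116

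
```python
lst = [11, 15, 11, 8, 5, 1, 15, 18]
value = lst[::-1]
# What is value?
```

lst has length 8. The slice lst[::-1] selects indices [7, 6, 5, 4, 3, 2, 1, 0] (7->18, 6->15, 5->1, 4->5, 3->8, 2->11, 1->15, 0->11), giving [18, 15, 1, 5, 8, 11, 15, 11].

[18, 15, 1, 5, 8, 11, 15, 11]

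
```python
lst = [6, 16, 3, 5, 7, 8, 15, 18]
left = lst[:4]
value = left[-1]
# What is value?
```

lst has length 8. The slice lst[:4] selects indices [0, 1, 2, 3] (0->6, 1->16, 2->3, 3->5), giving [6, 16, 3, 5]. So left = [6, 16, 3, 5]. Then left[-1] = 5.

5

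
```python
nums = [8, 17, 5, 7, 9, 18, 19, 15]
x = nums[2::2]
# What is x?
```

nums has length 8. The slice nums[2::2] selects indices [2, 4, 6] (2->5, 4->9, 6->19), giving [5, 9, 19].

[5, 9, 19]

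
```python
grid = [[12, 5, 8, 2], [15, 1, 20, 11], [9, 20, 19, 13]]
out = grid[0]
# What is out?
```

grid has 3 rows. Row 0 is [12, 5, 8, 2].

[12, 5, 8, 2]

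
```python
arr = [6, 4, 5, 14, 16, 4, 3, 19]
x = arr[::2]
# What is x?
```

arr has length 8. The slice arr[::2] selects indices [0, 2, 4, 6] (0->6, 2->5, 4->16, 6->3), giving [6, 5, 16, 3].

[6, 5, 16, 3]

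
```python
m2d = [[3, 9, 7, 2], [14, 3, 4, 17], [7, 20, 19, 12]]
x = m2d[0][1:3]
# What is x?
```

m2d[0] = [3, 9, 7, 2]. m2d[0] has length 4. The slice m2d[0][1:3] selects indices [1, 2] (1->9, 2->7), giving [9, 7].

[9, 7]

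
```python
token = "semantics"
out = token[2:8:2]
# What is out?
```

token has length 9. The slice token[2:8:2] selects indices [2, 4, 6] (2->'m', 4->'n', 6->'i'), giving 'mni'.

'mni'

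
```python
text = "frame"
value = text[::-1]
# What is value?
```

text has length 5. The slice text[::-1] selects indices [4, 3, 2, 1, 0] (4->'e', 3->'m', 2->'a', 1->'r', 0->'f'), giving 'emarf'.

'emarf'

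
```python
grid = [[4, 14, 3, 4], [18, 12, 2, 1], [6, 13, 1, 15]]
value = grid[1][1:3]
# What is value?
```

grid[1] = [18, 12, 2, 1]. grid[1] has length 4. The slice grid[1][1:3] selects indices [1, 2] (1->12, 2->2), giving [12, 2].

[12, 2]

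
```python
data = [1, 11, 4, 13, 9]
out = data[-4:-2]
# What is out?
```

data has length 5. The slice data[-4:-2] selects indices [1, 2] (1->11, 2->4), giving [11, 4].

[11, 4]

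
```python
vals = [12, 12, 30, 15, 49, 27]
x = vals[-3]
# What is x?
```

vals has length 6. Negative index -3 maps to positive index 6 + (-3) = 3. vals[3] = 15.

15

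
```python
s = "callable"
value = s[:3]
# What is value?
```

s has length 8. The slice s[:3] selects indices [0, 1, 2] (0->'c', 1->'a', 2->'l'), giving 'cal'.

'cal'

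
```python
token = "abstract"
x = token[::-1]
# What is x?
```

token has length 8. The slice token[::-1] selects indices [7, 6, 5, 4, 3, 2, 1, 0] (7->'t', 6->'c', 5->'a', 4->'r', 3->'t', 2->'s', 1->'b', 0->'a'), giving 'tcartsba'.

'tcartsba'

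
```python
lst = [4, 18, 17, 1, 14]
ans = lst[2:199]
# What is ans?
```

lst has length 5. The slice lst[2:199] selects indices [2, 3, 4] (2->17, 3->1, 4->14), giving [17, 1, 14].

[17, 1, 14]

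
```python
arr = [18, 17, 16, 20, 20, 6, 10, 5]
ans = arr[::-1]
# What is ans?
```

arr has length 8. The slice arr[::-1] selects indices [7, 6, 5, 4, 3, 2, 1, 0] (7->5, 6->10, 5->6, 4->20, 3->20, 2->16, 1->17, 0->18), giving [5, 10, 6, 20, 20, 16, 17, 18].

[5, 10, 6, 20, 20, 16, 17, 18]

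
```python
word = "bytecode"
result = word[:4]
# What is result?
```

word has length 8. The slice word[:4] selects indices [0, 1, 2, 3] (0->'b', 1->'y', 2->'t', 3->'e'), giving 'byte'.

'byte'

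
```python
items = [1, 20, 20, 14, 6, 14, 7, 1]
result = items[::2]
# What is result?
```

items has length 8. The slice items[::2] selects indices [0, 2, 4, 6] (0->1, 2->20, 4->6, 6->7), giving [1, 20, 6, 7].

[1, 20, 6, 7]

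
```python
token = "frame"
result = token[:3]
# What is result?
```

token has length 5. The slice token[:3] selects indices [0, 1, 2] (0->'f', 1->'r', 2->'a'), giving 'fra'.

'fra'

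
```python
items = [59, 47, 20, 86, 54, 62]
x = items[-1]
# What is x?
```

items has length 6. Negative index -1 maps to positive index 6 + (-1) = 5. items[5] = 62.

62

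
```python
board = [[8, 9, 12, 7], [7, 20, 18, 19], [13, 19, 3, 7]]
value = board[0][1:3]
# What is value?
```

board[0] = [8, 9, 12, 7]. board[0] has length 4. The slice board[0][1:3] selects indices [1, 2] (1->9, 2->12), giving [9, 12].

[9, 12]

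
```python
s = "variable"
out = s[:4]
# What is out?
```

s has length 8. The slice s[:4] selects indices [0, 1, 2, 3] (0->'v', 1->'a', 2->'r', 3->'i'), giving 'vari'.

'vari'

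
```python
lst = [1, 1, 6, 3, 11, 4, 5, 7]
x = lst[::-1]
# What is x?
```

lst has length 8. The slice lst[::-1] selects indices [7, 6, 5, 4, 3, 2, 1, 0] (7->7, 6->5, 5->4, 4->11, 3->3, 2->6, 1->1, 0->1), giving [7, 5, 4, 11, 3, 6, 1, 1].

[7, 5, 4, 11, 3, 6, 1, 1]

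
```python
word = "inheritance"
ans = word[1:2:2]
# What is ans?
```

word has length 11. The slice word[1:2:2] selects indices [1] (1->'n'), giving 'n'.

'n'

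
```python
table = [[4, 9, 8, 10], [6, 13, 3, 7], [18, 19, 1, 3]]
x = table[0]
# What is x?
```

table has 3 rows. Row 0 is [4, 9, 8, 10].

[4, 9, 8, 10]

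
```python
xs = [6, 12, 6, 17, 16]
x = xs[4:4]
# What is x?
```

xs has length 5. The slice xs[4:4] resolves to an empty index range, so the result is [].

[]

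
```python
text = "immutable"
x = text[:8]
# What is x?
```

text has length 9. The slice text[:8] selects indices [0, 1, 2, 3, 4, 5, 6, 7] (0->'i', 1->'m', 2->'m', 3->'u', 4->'t', 5->'a', 6->'b', 7->'l'), giving 'immutabl'.

'immutabl'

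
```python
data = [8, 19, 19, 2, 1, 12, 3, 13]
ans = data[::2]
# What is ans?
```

data has length 8. The slice data[::2] selects indices [0, 2, 4, 6] (0->8, 2->19, 4->1, 6->3), giving [8, 19, 1, 3].

[8, 19, 1, 3]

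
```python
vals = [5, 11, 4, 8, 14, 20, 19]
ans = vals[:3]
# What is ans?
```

vals has length 7. The slice vals[:3] selects indices [0, 1, 2] (0->5, 1->11, 2->4), giving [5, 11, 4].

[5, 11, 4]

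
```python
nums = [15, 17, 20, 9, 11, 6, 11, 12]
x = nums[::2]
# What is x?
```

nums has length 8. The slice nums[::2] selects indices [0, 2, 4, 6] (0->15, 2->20, 4->11, 6->11), giving [15, 20, 11, 11].

[15, 20, 11, 11]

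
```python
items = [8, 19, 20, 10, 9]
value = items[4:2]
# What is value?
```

items has length 5. The slice items[4:2] resolves to an empty index range, so the result is [].

[]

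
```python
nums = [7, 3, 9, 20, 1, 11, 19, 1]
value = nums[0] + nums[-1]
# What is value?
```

nums has length 8. nums[0] = 7.
nums has length 8. Negative index -1 maps to positive index 8 + (-1) = 7. nums[7] = 1.
Sum: 7 + 1 = 8.

8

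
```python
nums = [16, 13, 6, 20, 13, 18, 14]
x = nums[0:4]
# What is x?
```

nums has length 7. The slice nums[0:4] selects indices [0, 1, 2, 3] (0->16, 1->13, 2->6, 3->20), giving [16, 13, 6, 20].

[16, 13, 6, 20]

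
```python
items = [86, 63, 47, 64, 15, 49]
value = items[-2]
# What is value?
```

items has length 6. Negative index -2 maps to positive index 6 + (-2) = 4. items[4] = 15.

15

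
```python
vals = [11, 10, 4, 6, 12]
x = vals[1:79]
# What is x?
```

vals has length 5. The slice vals[1:79] selects indices [1, 2, 3, 4] (1->10, 2->4, 3->6, 4->12), giving [10, 4, 6, 12].

[10, 4, 6, 12]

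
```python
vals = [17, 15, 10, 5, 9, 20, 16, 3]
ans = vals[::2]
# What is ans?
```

vals has length 8. The slice vals[::2] selects indices [0, 2, 4, 6] (0->17, 2->10, 4->9, 6->16), giving [17, 10, 9, 16].

[17, 10, 9, 16]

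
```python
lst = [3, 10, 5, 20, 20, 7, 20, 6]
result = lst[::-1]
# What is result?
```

lst has length 8. The slice lst[::-1] selects indices [7, 6, 5, 4, 3, 2, 1, 0] (7->6, 6->20, 5->7, 4->20, 3->20, 2->5, 1->10, 0->3), giving [6, 20, 7, 20, 20, 5, 10, 3].

[6, 20, 7, 20, 20, 5, 10, 3]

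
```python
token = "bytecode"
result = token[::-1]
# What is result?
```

token has length 8. The slice token[::-1] selects indices [7, 6, 5, 4, 3, 2, 1, 0] (7->'e', 6->'d', 5->'o', 4->'c', 3->'e', 2->'t', 1->'y', 0->'b'), giving 'edocetyb'.

'edocetyb'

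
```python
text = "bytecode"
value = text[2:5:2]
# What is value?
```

text has length 8. The slice text[2:5:2] selects indices [2, 4] (2->'t', 4->'c'), giving 'tc'.

'tc'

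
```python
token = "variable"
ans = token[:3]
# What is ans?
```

token has length 8. The slice token[:3] selects indices [0, 1, 2] (0->'v', 1->'a', 2->'r'), giving 'var'.

'var'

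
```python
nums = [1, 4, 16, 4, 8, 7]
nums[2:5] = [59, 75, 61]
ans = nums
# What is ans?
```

nums starts as [1, 4, 16, 4, 8, 7] (length 6). The slice nums[2:5] covers indices [2, 3, 4] with values [16, 4, 8]. Replacing that slice with [59, 75, 61] (same length) produces [1, 4, 59, 75, 61, 7].

[1, 4, 59, 75, 61, 7]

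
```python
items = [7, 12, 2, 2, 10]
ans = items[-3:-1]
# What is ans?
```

items has length 5. The slice items[-3:-1] selects indices [2, 3] (2->2, 3->2), giving [2, 2].

[2, 2]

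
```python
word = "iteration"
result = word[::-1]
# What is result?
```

word has length 9. The slice word[::-1] selects indices [8, 7, 6, 5, 4, 3, 2, 1, 0] (8->'n', 7->'o', 6->'i', 5->'t', 4->'a', 3->'r', 2->'e', 1->'t', 0->'i'), giving 'noitareti'.

'noitareti'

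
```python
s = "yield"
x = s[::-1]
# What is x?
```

s has length 5. The slice s[::-1] selects indices [4, 3, 2, 1, 0] (4->'d', 3->'l', 2->'e', 1->'i', 0->'y'), giving 'dleiy'.

'dleiy'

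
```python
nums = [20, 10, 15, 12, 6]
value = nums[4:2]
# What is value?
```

nums has length 5. The slice nums[4:2] resolves to an empty index range, so the result is [].

[]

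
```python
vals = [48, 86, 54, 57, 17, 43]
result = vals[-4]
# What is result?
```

vals has length 6. Negative index -4 maps to positive index 6 + (-4) = 2. vals[2] = 54.

54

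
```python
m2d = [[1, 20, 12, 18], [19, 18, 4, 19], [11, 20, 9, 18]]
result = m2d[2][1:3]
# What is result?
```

m2d[2] = [11, 20, 9, 18]. m2d[2] has length 4. The slice m2d[2][1:3] selects indices [1, 2] (1->20, 2->9), giving [20, 9].

[20, 9]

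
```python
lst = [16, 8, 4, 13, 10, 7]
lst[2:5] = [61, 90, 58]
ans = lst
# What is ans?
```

lst starts as [16, 8, 4, 13, 10, 7] (length 6). The slice lst[2:5] covers indices [2, 3, 4] with values [4, 13, 10]. Replacing that slice with [61, 90, 58] (same length) produces [16, 8, 61, 90, 58, 7].

[16, 8, 61, 90, 58, 7]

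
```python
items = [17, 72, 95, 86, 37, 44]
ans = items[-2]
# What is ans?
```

items has length 6. Negative index -2 maps to positive index 6 + (-2) = 4. items[4] = 37.

37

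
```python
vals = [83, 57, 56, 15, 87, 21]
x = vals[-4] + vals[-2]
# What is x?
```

vals has length 6. Negative index -4 maps to positive index 6 + (-4) = 2. vals[2] = 56.
vals has length 6. Negative index -2 maps to positive index 6 + (-2) = 4. vals[4] = 87.
Sum: 56 + 87 = 143.

143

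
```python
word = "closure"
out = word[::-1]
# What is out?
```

word has length 7. The slice word[::-1] selects indices [6, 5, 4, 3, 2, 1, 0] (6->'e', 5->'r', 4->'u', 3->'s', 2->'o', 1->'l', 0->'c'), giving 'erusolc'.

'erusolc'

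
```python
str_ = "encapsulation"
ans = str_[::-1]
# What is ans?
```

str_ has length 13. The slice str_[::-1] selects indices [12, 11, 10, 9, 8, 7, 6, 5, 4, 3, 2, 1, 0] (12->'n', 11->'o', 10->'i', 9->'t', 8->'a', 7->'l', 6->'u', 5->'s', 4->'p', 3->'a', 2->'c', 1->'n', 0->'e'), giving 'noitaluspacne'.

'noitaluspacne'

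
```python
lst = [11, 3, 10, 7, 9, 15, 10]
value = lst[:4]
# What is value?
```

lst has length 7. The slice lst[:4] selects indices [0, 1, 2, 3] (0->11, 1->3, 2->10, 3->7), giving [11, 3, 10, 7].

[11, 3, 10, 7]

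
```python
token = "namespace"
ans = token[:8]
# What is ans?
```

token has length 9. The slice token[:8] selects indices [0, 1, 2, 3, 4, 5, 6, 7] (0->'n', 1->'a', 2->'m', 3->'e', 4->'s', 5->'p', 6->'a', 7->'c'), giving 'namespac'.

'namespac'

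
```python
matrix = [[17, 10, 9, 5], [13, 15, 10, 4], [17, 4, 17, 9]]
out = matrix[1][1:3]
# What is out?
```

matrix[1] = [13, 15, 10, 4]. matrix[1] has length 4. The slice matrix[1][1:3] selects indices [1, 2] (1->15, 2->10), giving [15, 10].

[15, 10]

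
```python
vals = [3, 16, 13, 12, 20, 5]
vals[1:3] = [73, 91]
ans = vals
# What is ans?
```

vals starts as [3, 16, 13, 12, 20, 5] (length 6). The slice vals[1:3] covers indices [1, 2] with values [16, 13]. Replacing that slice with [73, 91] (same length) produces [3, 73, 91, 12, 20, 5].

[3, 73, 91, 12, 20, 5]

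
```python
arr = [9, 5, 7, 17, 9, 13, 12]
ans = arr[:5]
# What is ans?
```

arr has length 7. The slice arr[:5] selects indices [0, 1, 2, 3, 4] (0->9, 1->5, 2->7, 3->17, 4->9), giving [9, 5, 7, 17, 9].

[9, 5, 7, 17, 9]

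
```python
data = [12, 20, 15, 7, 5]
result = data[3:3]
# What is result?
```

data has length 5. The slice data[3:3] resolves to an empty index range, so the result is [].

[]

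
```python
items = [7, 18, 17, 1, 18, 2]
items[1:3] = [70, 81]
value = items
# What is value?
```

items starts as [7, 18, 17, 1, 18, 2] (length 6). The slice items[1:3] covers indices [1, 2] with values [18, 17]. Replacing that slice with [70, 81] (same length) produces [7, 70, 81, 1, 18, 2].

[7, 70, 81, 1, 18, 2]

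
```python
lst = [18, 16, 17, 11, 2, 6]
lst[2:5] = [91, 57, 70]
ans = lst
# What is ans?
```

lst starts as [18, 16, 17, 11, 2, 6] (length 6). The slice lst[2:5] covers indices [2, 3, 4] with values [17, 11, 2]. Replacing that slice with [91, 57, 70] (same length) produces [18, 16, 91, 57, 70, 6].

[18, 16, 91, 57, 70, 6]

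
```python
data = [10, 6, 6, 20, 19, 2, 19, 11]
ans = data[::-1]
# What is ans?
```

data has length 8. The slice data[::-1] selects indices [7, 6, 5, 4, 3, 2, 1, 0] (7->11, 6->19, 5->2, 4->19, 3->20, 2->6, 1->6, 0->10), giving [11, 19, 2, 19, 20, 6, 6, 10].

[11, 19, 2, 19, 20, 6, 6, 10]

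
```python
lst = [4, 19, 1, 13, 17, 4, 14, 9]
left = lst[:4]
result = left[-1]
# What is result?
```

lst has length 8. The slice lst[:4] selects indices [0, 1, 2, 3] (0->4, 1->19, 2->1, 3->13), giving [4, 19, 1, 13]. So left = [4, 19, 1, 13]. Then left[-1] = 13.

13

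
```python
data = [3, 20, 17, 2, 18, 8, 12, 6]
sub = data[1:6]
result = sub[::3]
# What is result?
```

data has length 8. The slice data[1:6] selects indices [1, 2, 3, 4, 5] (1->20, 2->17, 3->2, 4->18, 5->8), giving [20, 17, 2, 18, 8]. So sub = [20, 17, 2, 18, 8]. sub has length 5. The slice sub[::3] selects indices [0, 3] (0->20, 3->18), giving [20, 18].

[20, 18]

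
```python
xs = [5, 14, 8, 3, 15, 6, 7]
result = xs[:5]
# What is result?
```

xs has length 7. The slice xs[:5] selects indices [0, 1, 2, 3, 4] (0->5, 1->14, 2->8, 3->3, 4->15), giving [5, 14, 8, 3, 15].

[5, 14, 8, 3, 15]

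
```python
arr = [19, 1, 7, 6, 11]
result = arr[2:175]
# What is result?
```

arr has length 5. The slice arr[2:175] selects indices [2, 3, 4] (2->7, 3->6, 4->11), giving [7, 6, 11].

[7, 6, 11]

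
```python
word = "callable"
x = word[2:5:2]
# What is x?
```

word has length 8. The slice word[2:5:2] selects indices [2, 4] (2->'l', 4->'a'), giving 'la'.

'la'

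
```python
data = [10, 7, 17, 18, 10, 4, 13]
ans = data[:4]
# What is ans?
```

data has length 7. The slice data[:4] selects indices [0, 1, 2, 3] (0->10, 1->7, 2->17, 3->18), giving [10, 7, 17, 18].

[10, 7, 17, 18]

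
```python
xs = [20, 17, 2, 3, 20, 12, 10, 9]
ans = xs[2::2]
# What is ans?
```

xs has length 8. The slice xs[2::2] selects indices [2, 4, 6] (2->2, 4->20, 6->10), giving [2, 20, 10].

[2, 20, 10]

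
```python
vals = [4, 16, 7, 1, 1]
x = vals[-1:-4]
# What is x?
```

vals has length 5. The slice vals[-1:-4] resolves to an empty index range, so the result is [].

[]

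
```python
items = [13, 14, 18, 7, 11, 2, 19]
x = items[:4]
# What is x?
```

items has length 7. The slice items[:4] selects indices [0, 1, 2, 3] (0->13, 1->14, 2->18, 3->7), giving [13, 14, 18, 7].

[13, 14, 18, 7]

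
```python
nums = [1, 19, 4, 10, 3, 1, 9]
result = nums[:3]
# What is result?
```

nums has length 7. The slice nums[:3] selects indices [0, 1, 2] (0->1, 1->19, 2->4), giving [1, 19, 4].

[1, 19, 4]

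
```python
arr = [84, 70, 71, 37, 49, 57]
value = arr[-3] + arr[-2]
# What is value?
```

arr has length 6. Negative index -3 maps to positive index 6 + (-3) = 3. arr[3] = 37.
arr has length 6. Negative index -2 maps to positive index 6 + (-2) = 4. arr[4] = 49.
Sum: 37 + 49 = 86.

86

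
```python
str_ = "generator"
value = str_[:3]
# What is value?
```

str_ has length 9. The slice str_[:3] selects indices [0, 1, 2] (0->'g', 1->'e', 2->'n'), giving 'gen'.

'gen'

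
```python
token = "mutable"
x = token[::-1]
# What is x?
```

token has length 7. The slice token[::-1] selects indices [6, 5, 4, 3, 2, 1, 0] (6->'e', 5->'l', 4->'b', 3->'a', 2->'t', 1->'u', 0->'m'), giving 'elbatum'.

'elbatum'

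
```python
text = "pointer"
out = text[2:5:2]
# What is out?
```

text has length 7. The slice text[2:5:2] selects indices [2, 4] (2->'i', 4->'t'), giving 'it'.

'it'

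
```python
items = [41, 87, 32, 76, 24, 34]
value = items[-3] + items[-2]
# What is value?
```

items has length 6. Negative index -3 maps to positive index 6 + (-3) = 3. items[3] = 76.
items has length 6. Negative index -2 maps to positive index 6 + (-2) = 4. items[4] = 24.
Sum: 76 + 24 = 100.

100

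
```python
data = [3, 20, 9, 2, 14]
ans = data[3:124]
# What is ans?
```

data has length 5. The slice data[3:124] selects indices [3, 4] (3->2, 4->14), giving [2, 14].

[2, 14]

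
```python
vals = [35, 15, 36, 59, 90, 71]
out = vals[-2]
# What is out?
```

vals has length 6. Negative index -2 maps to positive index 6 + (-2) = 4. vals[4] = 90.

90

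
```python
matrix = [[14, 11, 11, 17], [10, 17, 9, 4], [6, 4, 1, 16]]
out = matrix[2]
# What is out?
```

matrix has 3 rows. Row 2 is [6, 4, 1, 16].

[6, 4, 1, 16]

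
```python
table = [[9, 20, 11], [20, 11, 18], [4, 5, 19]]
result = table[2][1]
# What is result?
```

table[2] = [4, 5, 19]. Taking column 1 of that row yields 5.

5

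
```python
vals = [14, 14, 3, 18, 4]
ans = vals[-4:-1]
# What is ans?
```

vals has length 5. The slice vals[-4:-1] selects indices [1, 2, 3] (1->14, 2->3, 3->18), giving [14, 3, 18].

[14, 3, 18]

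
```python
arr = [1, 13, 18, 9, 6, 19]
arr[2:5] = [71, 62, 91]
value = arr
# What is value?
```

arr starts as [1, 13, 18, 9, 6, 19] (length 6). The slice arr[2:5] covers indices [2, 3, 4] with values [18, 9, 6]. Replacing that slice with [71, 62, 91] (same length) produces [1, 13, 71, 62, 91, 19].

[1, 13, 71, 62, 91, 19]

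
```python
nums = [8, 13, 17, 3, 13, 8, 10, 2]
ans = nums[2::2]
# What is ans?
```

nums has length 8. The slice nums[2::2] selects indices [2, 4, 6] (2->17, 4->13, 6->10), giving [17, 13, 10].

[17, 13, 10]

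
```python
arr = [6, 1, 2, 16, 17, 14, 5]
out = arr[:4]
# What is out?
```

arr has length 7. The slice arr[:4] selects indices [0, 1, 2, 3] (0->6, 1->1, 2->2, 3->16), giving [6, 1, 2, 16].

[6, 1, 2, 16]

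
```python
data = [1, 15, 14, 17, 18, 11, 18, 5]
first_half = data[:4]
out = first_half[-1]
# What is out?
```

data has length 8. The slice data[:4] selects indices [0, 1, 2, 3] (0->1, 1->15, 2->14, 3->17), giving [1, 15, 14, 17]. So first_half = [1, 15, 14, 17]. Then first_half[-1] = 17.

17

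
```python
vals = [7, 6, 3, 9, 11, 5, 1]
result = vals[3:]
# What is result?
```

vals has length 7. The slice vals[3:] selects indices [3, 4, 5, 6] (3->9, 4->11, 5->5, 6->1), giving [9, 11, 5, 1].

[9, 11, 5, 1]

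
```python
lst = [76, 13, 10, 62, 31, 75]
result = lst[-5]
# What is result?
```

lst has length 6. Negative index -5 maps to positive index 6 + (-5) = 1. lst[1] = 13.

13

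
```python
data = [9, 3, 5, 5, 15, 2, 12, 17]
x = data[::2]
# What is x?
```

data has length 8. The slice data[::2] selects indices [0, 2, 4, 6] (0->9, 2->5, 4->15, 6->12), giving [9, 5, 15, 12].

[9, 5, 15, 12]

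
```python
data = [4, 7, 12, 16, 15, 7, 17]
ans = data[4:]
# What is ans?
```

data has length 7. The slice data[4:] selects indices [4, 5, 6] (4->15, 5->7, 6->17), giving [15, 7, 17].

[15, 7, 17]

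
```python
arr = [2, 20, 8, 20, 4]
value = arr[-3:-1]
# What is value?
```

arr has length 5. The slice arr[-3:-1] selects indices [2, 3] (2->8, 3->20), giving [8, 20].

[8, 20]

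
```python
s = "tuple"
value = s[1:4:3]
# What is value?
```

s has length 5. The slice s[1:4:3] selects indices [1] (1->'u'), giving 'u'.

'u'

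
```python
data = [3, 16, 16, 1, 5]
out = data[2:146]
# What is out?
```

data has length 5. The slice data[2:146] selects indices [2, 3, 4] (2->16, 3->1, 4->5), giving [16, 1, 5].

[16, 1, 5]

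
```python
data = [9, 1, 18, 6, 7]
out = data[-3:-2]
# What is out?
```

data has length 5. The slice data[-3:-2] selects indices [2] (2->18), giving [18].

[18]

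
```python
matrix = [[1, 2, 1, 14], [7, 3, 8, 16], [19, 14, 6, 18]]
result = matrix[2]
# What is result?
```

matrix has 3 rows. Row 2 is [19, 14, 6, 18].

[19, 14, 6, 18]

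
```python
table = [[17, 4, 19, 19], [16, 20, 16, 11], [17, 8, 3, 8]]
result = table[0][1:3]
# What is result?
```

table[0] = [17, 4, 19, 19]. table[0] has length 4. The slice table[0][1:3] selects indices [1, 2] (1->4, 2->19), giving [4, 19].

[4, 19]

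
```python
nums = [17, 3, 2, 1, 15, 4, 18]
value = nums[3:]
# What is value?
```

nums has length 7. The slice nums[3:] selects indices [3, 4, 5, 6] (3->1, 4->15, 5->4, 6->18), giving [1, 15, 4, 18].

[1, 15, 4, 18]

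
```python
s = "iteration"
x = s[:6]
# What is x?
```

s has length 9. The slice s[:6] selects indices [0, 1, 2, 3, 4, 5] (0->'i', 1->'t', 2->'e', 3->'r', 4->'a', 5->'t'), giving 'iterat'.

'iterat'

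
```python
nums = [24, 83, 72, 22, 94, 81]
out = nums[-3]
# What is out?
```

nums has length 6. Negative index -3 maps to positive index 6 + (-3) = 3. nums[3] = 22.

22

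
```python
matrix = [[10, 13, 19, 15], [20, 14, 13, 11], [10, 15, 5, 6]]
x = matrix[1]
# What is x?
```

matrix has 3 rows. Row 1 is [20, 14, 13, 11].

[20, 14, 13, 11]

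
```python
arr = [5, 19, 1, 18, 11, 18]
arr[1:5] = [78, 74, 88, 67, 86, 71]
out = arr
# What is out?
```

arr starts as [5, 19, 1, 18, 11, 18] (length 6). The slice arr[1:5] covers indices [1, 2, 3, 4] with values [19, 1, 18, 11]. Replacing that slice with [78, 74, 88, 67, 86, 71] (different length) produces [5, 78, 74, 88, 67, 86, 71, 18].

[5, 78, 74, 88, 67, 86, 71, 18]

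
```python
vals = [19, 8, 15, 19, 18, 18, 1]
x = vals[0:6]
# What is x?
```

vals has length 7. The slice vals[0:6] selects indices [0, 1, 2, 3, 4, 5] (0->19, 1->8, 2->15, 3->19, 4->18, 5->18), giving [19, 8, 15, 19, 18, 18].

[19, 8, 15, 19, 18, 18]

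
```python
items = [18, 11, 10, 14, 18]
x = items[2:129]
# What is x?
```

items has length 5. The slice items[2:129] selects indices [2, 3, 4] (2->10, 3->14, 4->18), giving [10, 14, 18].

[10, 14, 18]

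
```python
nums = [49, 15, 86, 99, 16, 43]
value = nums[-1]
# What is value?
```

nums has length 6. Negative index -1 maps to positive index 6 + (-1) = 5. nums[5] = 43.

43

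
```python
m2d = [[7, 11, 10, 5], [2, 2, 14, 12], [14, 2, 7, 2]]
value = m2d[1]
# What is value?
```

m2d has 3 rows. Row 1 is [2, 2, 14, 12].

[2, 2, 14, 12]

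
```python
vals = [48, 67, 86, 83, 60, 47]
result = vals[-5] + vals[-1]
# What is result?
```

vals has length 6. Negative index -5 maps to positive index 6 + (-5) = 1. vals[1] = 67.
vals has length 6. Negative index -1 maps to positive index 6 + (-1) = 5. vals[5] = 47.
Sum: 67 + 47 = 114.

114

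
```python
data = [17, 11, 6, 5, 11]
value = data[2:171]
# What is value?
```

data has length 5. The slice data[2:171] selects indices [2, 3, 4] (2->6, 3->5, 4->11), giving [6, 5, 11].

[6, 5, 11]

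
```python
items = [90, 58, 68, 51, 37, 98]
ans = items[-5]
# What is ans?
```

items has length 6. Negative index -5 maps to positive index 6 + (-5) = 1. items[1] = 58.

58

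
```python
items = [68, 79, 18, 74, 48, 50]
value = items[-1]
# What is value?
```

items has length 6. Negative index -1 maps to positive index 6 + (-1) = 5. items[5] = 50.

50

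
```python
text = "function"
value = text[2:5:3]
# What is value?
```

text has length 8. The slice text[2:5:3] selects indices [2] (2->'n'), giving 'n'.

'n'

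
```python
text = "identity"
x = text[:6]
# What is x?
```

text has length 8. The slice text[:6] selects indices [0, 1, 2, 3, 4, 5] (0->'i', 1->'d', 2->'e', 3->'n', 4->'t', 5->'i'), giving 'identi'.

'identi'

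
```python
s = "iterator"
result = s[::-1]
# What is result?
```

s has length 8. The slice s[::-1] selects indices [7, 6, 5, 4, 3, 2, 1, 0] (7->'r', 6->'o', 5->'t', 4->'a', 3->'r', 2->'e', 1->'t', 0->'i'), giving 'rotareti'.

'rotareti'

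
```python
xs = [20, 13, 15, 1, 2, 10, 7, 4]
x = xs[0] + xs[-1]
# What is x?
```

xs has length 8. xs[0] = 20.
xs has length 8. Negative index -1 maps to positive index 8 + (-1) = 7. xs[7] = 4.
Sum: 20 + 4 = 24.

24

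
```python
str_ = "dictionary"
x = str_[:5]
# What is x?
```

str_ has length 10. The slice str_[:5] selects indices [0, 1, 2, 3, 4] (0->'d', 1->'i', 2->'c', 3->'t', 4->'i'), giving 'dicti'.

'dicti'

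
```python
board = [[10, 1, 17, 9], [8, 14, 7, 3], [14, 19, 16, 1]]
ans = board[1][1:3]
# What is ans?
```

board[1] = [8, 14, 7, 3]. board[1] has length 4. The slice board[1][1:3] selects indices [1, 2] (1->14, 2->7), giving [14, 7].

[14, 7]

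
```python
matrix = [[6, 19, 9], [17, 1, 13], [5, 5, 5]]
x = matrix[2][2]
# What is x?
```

matrix[2] = [5, 5, 5]. Taking column 2 of that row yields 5.

5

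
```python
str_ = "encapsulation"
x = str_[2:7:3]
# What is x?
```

str_ has length 13. The slice str_[2:7:3] selects indices [2, 5] (2->'c', 5->'s'), giving 'cs'.

'cs'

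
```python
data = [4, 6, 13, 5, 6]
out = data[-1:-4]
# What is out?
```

data has length 5. The slice data[-1:-4] resolves to an empty index range, so the result is [].

[]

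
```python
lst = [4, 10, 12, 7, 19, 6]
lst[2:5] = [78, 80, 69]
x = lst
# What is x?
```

lst starts as [4, 10, 12, 7, 19, 6] (length 6). The slice lst[2:5] covers indices [2, 3, 4] with values [12, 7, 19]. Replacing that slice with [78, 80, 69] (same length) produces [4, 10, 78, 80, 69, 6].

[4, 10, 78, 80, 69, 6]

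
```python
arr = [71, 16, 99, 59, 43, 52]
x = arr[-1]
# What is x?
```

arr has length 6. Negative index -1 maps to positive index 6 + (-1) = 5. arr[5] = 52.

52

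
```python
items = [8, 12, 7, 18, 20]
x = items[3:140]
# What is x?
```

items has length 5. The slice items[3:140] selects indices [3, 4] (3->18, 4->20), giving [18, 20].

[18, 20]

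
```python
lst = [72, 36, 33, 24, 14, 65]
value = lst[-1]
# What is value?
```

lst has length 6. Negative index -1 maps to positive index 6 + (-1) = 5. lst[5] = 65.

65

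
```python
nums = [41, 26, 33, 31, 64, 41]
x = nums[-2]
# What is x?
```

nums has length 6. Negative index -2 maps to positive index 6 + (-2) = 4. nums[4] = 64.

64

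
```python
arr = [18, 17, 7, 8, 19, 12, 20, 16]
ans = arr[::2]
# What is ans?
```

arr has length 8. The slice arr[::2] selects indices [0, 2, 4, 6] (0->18, 2->7, 4->19, 6->20), giving [18, 7, 19, 20].

[18, 7, 19, 20]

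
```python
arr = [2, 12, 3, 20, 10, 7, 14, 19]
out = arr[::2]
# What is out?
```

arr has length 8. The slice arr[::2] selects indices [0, 2, 4, 6] (0->2, 2->3, 4->10, 6->14), giving [2, 3, 10, 14].

[2, 3, 10, 14]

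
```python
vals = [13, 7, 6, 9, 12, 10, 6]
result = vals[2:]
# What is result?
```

vals has length 7. The slice vals[2:] selects indices [2, 3, 4, 5, 6] (2->6, 3->9, 4->12, 5->10, 6->6), giving [6, 9, 12, 10, 6].

[6, 9, 12, 10, 6]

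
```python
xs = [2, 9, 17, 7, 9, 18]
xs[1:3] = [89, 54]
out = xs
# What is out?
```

xs starts as [2, 9, 17, 7, 9, 18] (length 6). The slice xs[1:3] covers indices [1, 2] with values [9, 17]. Replacing that slice with [89, 54] (same length) produces [2, 89, 54, 7, 9, 18].

[2, 89, 54, 7, 9, 18]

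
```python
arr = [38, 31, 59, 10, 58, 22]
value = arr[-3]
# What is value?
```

arr has length 6. Negative index -3 maps to positive index 6 + (-3) = 3. arr[3] = 10.

10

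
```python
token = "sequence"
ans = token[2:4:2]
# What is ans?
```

token has length 8. The slice token[2:4:2] selects indices [2] (2->'q'), giving 'q'.

'q'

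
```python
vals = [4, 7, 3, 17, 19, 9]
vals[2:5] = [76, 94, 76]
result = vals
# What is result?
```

vals starts as [4, 7, 3, 17, 19, 9] (length 6). The slice vals[2:5] covers indices [2, 3, 4] with values [3, 17, 19]. Replacing that slice with [76, 94, 76] (same length) produces [4, 7, 76, 94, 76, 9].

[4, 7, 76, 94, 76, 9]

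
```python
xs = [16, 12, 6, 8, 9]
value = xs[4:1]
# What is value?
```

xs has length 5. The slice xs[4:1] resolves to an empty index range, so the result is [].

[]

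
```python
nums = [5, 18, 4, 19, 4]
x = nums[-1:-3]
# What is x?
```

nums has length 5. The slice nums[-1:-3] resolves to an empty index range, so the result is [].

[]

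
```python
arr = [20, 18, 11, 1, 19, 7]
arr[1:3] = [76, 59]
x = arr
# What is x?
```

arr starts as [20, 18, 11, 1, 19, 7] (length 6). The slice arr[1:3] covers indices [1, 2] with values [18, 11]. Replacing that slice with [76, 59] (same length) produces [20, 76, 59, 1, 19, 7].

[20, 76, 59, 1, 19, 7]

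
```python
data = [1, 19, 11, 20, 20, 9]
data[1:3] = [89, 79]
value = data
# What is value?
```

data starts as [1, 19, 11, 20, 20, 9] (length 6). The slice data[1:3] covers indices [1, 2] with values [19, 11]. Replacing that slice with [89, 79] (same length) produces [1, 89, 79, 20, 20, 9].

[1, 89, 79, 20, 20, 9]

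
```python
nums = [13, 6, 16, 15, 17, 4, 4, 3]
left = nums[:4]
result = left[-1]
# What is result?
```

nums has length 8. The slice nums[:4] selects indices [0, 1, 2, 3] (0->13, 1->6, 2->16, 3->15), giving [13, 6, 16, 15]. So left = [13, 6, 16, 15]. Then left[-1] = 15.

15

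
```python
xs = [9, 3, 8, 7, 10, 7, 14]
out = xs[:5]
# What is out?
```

xs has length 7. The slice xs[:5] selects indices [0, 1, 2, 3, 4] (0->9, 1->3, 2->8, 3->7, 4->10), giving [9, 3, 8, 7, 10].

[9, 3, 8, 7, 10]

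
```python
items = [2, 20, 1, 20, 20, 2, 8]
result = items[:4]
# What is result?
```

items has length 7. The slice items[:4] selects indices [0, 1, 2, 3] (0->2, 1->20, 2->1, 3->20), giving [2, 20, 1, 20].

[2, 20, 1, 20]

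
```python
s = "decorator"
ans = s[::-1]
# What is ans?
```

s has length 9. The slice s[::-1] selects indices [8, 7, 6, 5, 4, 3, 2, 1, 0] (8->'r', 7->'o', 6->'t', 5->'a', 4->'r', 3->'o', 2->'c', 1->'e', 0->'d'), giving 'rotaroced'.

'rotaroced'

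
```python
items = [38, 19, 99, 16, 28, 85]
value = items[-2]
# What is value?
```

items has length 6. Negative index -2 maps to positive index 6 + (-2) = 4. items[4] = 28.

28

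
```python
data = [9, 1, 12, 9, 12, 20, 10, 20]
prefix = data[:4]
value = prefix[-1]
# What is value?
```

data has length 8. The slice data[:4] selects indices [0, 1, 2, 3] (0->9, 1->1, 2->12, 3->9), giving [9, 1, 12, 9]. So prefix = [9, 1, 12, 9]. Then prefix[-1] = 9.

9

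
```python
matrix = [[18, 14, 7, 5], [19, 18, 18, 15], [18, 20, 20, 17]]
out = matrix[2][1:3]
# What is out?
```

matrix[2] = [18, 20, 20, 17]. matrix[2] has length 4. The slice matrix[2][1:3] selects indices [1, 2] (1->20, 2->20), giving [20, 20].

[20, 20]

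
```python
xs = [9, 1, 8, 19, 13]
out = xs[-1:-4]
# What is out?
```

xs has length 5. The slice xs[-1:-4] resolves to an empty index range, so the result is [].

[]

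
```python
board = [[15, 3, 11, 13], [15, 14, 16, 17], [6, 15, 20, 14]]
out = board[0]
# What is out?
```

board has 3 rows. Row 0 is [15, 3, 11, 13].

[15, 3, 11, 13]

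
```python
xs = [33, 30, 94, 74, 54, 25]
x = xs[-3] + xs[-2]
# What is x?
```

xs has length 6. Negative index -3 maps to positive index 6 + (-3) = 3. xs[3] = 74.
xs has length 6. Negative index -2 maps to positive index 6 + (-2) = 4. xs[4] = 54.
Sum: 74 + 54 = 128.

128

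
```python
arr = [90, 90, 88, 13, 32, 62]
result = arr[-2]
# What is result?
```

arr has length 6. Negative index -2 maps to positive index 6 + (-2) = 4. arr[4] = 32.

32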